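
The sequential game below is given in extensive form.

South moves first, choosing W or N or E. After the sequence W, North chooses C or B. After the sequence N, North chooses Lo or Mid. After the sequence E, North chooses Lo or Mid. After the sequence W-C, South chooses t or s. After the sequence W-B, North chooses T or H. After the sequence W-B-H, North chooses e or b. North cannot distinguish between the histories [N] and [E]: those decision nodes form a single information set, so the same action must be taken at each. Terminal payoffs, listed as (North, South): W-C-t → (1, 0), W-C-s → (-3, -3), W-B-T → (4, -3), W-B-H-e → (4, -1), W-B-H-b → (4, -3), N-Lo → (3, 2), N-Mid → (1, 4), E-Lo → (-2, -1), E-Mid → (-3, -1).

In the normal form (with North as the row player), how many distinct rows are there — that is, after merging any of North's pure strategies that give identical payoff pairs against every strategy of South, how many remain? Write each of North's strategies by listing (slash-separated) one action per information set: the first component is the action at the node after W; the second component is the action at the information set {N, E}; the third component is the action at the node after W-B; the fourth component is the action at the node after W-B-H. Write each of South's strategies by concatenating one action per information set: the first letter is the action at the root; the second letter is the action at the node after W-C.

North has 16 pure strategies: C/Lo/T/e, C/Lo/T/b, C/Lo/H/e, C/Lo/H/b, C/Mid/T/e, C/Mid/T/b, C/Mid/H/e, C/Mid/H/b, B/Lo/T/e, B/Lo/T/b, B/Lo/H/e, B/Lo/H/b, B/Mid/T/e, B/Mid/T/b, B/Mid/H/e, B/Mid/H/b. Columns: Wt, Ws, Nt, Ns, Et, Es.
{C/Lo/T/e, C/Lo/T/b, C/Lo/H/e, C/Lo/H/b} → row (1,0) (-3,-3) (3,2) (3,2) (-2,-1) (-2,-1)
{C/Mid/T/e, C/Mid/T/b, C/Mid/H/e, C/Mid/H/b} → row (1,0) (-3,-3) (1,4) (1,4) (-3,-1) (-3,-1)
{B/Lo/T/e, B/Lo/T/b, B/Lo/H/b} → row (4,-3) (4,-3) (3,2) (3,2) (-2,-1) (-2,-1)
{B/Lo/H/e} → row (4,-1) (4,-1) (3,2) (3,2) (-2,-1) (-2,-1)
{B/Mid/T/e, B/Mid/T/b, B/Mid/H/b} → row (4,-3) (4,-3) (1,4) (1,4) (-3,-1) (-3,-1)
{B/Mid/H/e} → row (4,-1) (4,-1) (1,4) (1,4) (-3,-1) (-3,-1)
That's 6 distinct rows out of 16 strategies.

6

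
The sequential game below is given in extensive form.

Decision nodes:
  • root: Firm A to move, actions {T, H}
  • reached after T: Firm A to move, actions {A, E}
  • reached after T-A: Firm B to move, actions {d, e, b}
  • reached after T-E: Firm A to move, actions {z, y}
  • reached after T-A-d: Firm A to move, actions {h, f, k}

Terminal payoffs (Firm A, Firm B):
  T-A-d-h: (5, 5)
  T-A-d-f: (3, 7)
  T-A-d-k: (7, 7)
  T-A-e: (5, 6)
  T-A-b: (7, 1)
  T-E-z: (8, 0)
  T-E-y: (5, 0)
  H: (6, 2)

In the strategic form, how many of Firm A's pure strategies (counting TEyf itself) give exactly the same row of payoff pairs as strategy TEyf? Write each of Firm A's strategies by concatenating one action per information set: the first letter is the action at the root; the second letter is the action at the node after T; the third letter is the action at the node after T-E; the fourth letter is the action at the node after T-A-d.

Row for TEyf (columns d, e, b): (5,0) (5,0) (5,0).
Under TEyf, Firm A's choice at the node after T-A-d can never be reached regardless of what Firm B does, so varying those choices leaves every outcome unchanged.
Holding the reachable choices fixed and varying the unreachable one freely already gives 3 equivalent strategies.
No other strategy reproduces this row, so those 3 are the full class: TEyh, TEyf, TEyk.

3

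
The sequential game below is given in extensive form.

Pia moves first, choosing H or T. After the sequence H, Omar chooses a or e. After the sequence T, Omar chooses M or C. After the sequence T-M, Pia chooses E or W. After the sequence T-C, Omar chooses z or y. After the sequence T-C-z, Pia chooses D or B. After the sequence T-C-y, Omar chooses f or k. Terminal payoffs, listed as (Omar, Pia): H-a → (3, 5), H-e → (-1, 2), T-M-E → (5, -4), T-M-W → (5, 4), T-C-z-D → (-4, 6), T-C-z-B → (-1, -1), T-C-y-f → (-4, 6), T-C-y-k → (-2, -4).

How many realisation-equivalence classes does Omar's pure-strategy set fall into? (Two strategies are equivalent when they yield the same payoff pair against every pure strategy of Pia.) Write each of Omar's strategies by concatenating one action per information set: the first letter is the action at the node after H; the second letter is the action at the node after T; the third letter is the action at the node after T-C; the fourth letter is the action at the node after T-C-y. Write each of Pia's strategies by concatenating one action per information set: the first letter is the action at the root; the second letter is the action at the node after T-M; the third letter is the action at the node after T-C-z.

Omar has 16 pure strategies: aMzf, aMzk, aMyf, aMyk, aCzf, aCzk, aCyf, aCyk, eMzf, eMzk, eMyf, eMyk, eCzf, eCzk, eCyf, eCyk. Columns: HED, HEB, HWD, HWB, TED, TEB, TWD, TWB.
{aMzf, aMzk, aMyf, aMyk} → row (3,5) (3,5) (3,5) (3,5) (5,-4) (5,-4) (5,4) (5,4)
{aCzf, aCzk} → row (3,5) (3,5) (3,5) (3,5) (-4,6) (-1,-1) (-4,6) (-1,-1)
{aCyf} → row (3,5) (3,5) (3,5) (3,5) (-4,6) (-4,6) (-4,6) (-4,6)
{aCyk} → row (3,5) (3,5) (3,5) (3,5) (-2,-4) (-2,-4) (-2,-4) (-2,-4)
{eMzf, eMzk, eMyf, eMyk} → row (-1,2) (-1,2) (-1,2) (-1,2) (5,-4) (5,-4) (5,4) (5,4)
{eCzf, eCzk} → row (-1,2) (-1,2) (-1,2) (-1,2) (-4,6) (-1,-1) (-4,6) (-1,-1)
{eCyf} → row (-1,2) (-1,2) (-1,2) (-1,2) (-4,6) (-4,6) (-4,6) (-4,6)
{eCyk} → row (-1,2) (-1,2) (-1,2) (-1,2) (-2,-4) (-2,-4) (-2,-4) (-2,-4)
That's 8 distinct rows out of 16 strategies.

8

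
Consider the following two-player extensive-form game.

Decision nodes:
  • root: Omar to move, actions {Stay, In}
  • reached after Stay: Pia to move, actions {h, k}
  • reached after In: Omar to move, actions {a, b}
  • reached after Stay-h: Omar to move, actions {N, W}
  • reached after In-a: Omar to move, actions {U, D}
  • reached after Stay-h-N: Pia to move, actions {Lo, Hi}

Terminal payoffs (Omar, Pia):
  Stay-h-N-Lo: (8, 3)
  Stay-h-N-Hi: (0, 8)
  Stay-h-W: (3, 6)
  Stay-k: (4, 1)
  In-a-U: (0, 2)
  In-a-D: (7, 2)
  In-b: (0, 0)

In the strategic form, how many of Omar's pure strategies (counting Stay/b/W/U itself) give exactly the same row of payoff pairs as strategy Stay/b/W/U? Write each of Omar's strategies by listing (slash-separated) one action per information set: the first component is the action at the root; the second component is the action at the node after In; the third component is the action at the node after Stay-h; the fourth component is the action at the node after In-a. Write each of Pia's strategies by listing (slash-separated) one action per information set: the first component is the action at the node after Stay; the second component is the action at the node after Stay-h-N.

4

Row for Stay/b/W/U (columns h/Lo, h/Hi, k/Lo, k/Hi): (3,6) (3,6) (4,1) (4,1).
Under Stay/b/W/U, Omar's choice at the node after In and at the node after In-a can never be reached regardless of what Pia does, so varying those choices leaves every outcome unchanged.
Holding the reachable choices fixed and varying the unreachable ones freely already gives 2 × 2 = 4 equivalent strategies.
No other strategy reproduces this row, so those 4 are the full class: Stay/a/W/U, Stay/a/W/D, Stay/b/W/U, Stay/b/W/D.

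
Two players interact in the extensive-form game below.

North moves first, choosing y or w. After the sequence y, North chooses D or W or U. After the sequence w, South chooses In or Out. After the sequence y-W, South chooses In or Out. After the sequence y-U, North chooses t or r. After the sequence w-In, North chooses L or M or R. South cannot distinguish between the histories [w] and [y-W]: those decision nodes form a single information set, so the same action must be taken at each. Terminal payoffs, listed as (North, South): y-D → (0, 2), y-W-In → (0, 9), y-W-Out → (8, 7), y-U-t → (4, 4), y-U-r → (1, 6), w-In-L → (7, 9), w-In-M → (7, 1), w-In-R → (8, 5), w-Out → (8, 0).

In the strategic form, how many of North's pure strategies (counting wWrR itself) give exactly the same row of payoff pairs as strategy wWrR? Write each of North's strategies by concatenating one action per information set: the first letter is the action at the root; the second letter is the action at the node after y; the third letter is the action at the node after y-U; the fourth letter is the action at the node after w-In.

6

Row for wWrR (columns In, Out): (8,5) (8,0).
Under wWrR, North's choice at the node after y and at the node after y-U can never be reached regardless of what South does, so varying those choices leaves every outcome unchanged.
Holding the reachable choices fixed and varying the unreachable ones freely already gives 3 × 2 = 6 equivalent strategies.
No other strategy reproduces this row, so those 6 are the full class: wDtR, wDrR, wWtR, wWrR, wUtR, wUrR.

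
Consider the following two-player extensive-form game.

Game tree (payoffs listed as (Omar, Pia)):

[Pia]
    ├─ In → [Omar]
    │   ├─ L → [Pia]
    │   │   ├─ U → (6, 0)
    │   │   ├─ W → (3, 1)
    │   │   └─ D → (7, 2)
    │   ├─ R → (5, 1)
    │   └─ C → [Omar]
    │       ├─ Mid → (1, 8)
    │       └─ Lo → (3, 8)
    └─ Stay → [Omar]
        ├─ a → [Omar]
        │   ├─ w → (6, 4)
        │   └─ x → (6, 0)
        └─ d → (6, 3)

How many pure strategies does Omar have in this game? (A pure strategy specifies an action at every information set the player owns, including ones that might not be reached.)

24

Omar owns the node after In with actions {L, R, C} — three choices.
Omar owns the node after Stay with actions {a, d} — two choices.
Omar owns the node after In-C with actions {Mid, Lo} — two choices.
Omar owns the node after Stay-a with actions {w, x} — two choices.
A pure strategy fixes one action at each information set independently, so the count is the product 3 × 2 × 2 × 2 = 24.
(For reference, Pia has 6 pure strategies, giving a 24×6 normal-form matrix.)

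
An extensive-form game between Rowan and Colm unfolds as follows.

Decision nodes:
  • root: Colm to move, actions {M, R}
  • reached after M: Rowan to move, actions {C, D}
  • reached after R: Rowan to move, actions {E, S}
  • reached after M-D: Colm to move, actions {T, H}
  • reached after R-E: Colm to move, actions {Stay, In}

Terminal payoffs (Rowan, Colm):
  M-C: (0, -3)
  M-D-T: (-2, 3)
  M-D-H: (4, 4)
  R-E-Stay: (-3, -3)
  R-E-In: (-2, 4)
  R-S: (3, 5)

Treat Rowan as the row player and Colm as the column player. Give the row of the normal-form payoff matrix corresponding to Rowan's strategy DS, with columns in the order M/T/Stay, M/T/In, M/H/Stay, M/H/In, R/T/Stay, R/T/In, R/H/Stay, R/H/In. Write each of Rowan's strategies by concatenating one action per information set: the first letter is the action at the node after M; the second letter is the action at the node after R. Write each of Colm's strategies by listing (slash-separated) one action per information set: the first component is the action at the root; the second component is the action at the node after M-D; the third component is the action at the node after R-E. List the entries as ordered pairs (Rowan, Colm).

vs M/T/Stay: Colm plays M → Rowan plays D at [M] → Colm plays T at [M-D] → (-2, 3)
vs M/T/In: Colm plays M → Rowan plays D at [M] → Colm plays T at [M-D] → (-2, 3)
vs M/H/Stay: Colm plays M → Rowan plays D at [M] → Colm plays H at [M-D] → (4, 4)
vs M/H/In: Colm plays M → Rowan plays D at [M] → Colm plays H at [M-D] → (4, 4)
vs R/T/Stay: Colm plays R → Rowan plays S at [R] → (3, 5)
vs R/T/In: Colm plays R → Rowan plays S at [R] → (3, 5)
vs R/H/Stay: Colm plays R → Rowan plays S at [R] → (3, 5)
vs R/H/In: Colm plays R → Rowan plays S at [R] → (3, 5)

(-2,3) (-2,3) (4,4) (4,4) (3,5) (3,5) (3,5) (3,5)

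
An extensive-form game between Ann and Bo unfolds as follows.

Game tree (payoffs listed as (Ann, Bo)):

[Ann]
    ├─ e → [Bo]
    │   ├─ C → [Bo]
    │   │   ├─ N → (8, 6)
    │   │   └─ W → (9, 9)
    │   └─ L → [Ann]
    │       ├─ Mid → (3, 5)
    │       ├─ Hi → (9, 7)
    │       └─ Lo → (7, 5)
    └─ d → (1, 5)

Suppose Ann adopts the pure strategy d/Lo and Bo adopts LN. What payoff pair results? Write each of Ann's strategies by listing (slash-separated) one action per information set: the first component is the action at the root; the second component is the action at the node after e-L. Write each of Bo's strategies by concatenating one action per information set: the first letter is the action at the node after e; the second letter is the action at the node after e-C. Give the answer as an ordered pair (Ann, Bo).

(1, 5)

Trace the play path from the root:
  Ann plays d
→ terminal payoff (1, 5).
(Ann's choice at the node after e-L is never reached on this path, so it doesn't affect the outcome.)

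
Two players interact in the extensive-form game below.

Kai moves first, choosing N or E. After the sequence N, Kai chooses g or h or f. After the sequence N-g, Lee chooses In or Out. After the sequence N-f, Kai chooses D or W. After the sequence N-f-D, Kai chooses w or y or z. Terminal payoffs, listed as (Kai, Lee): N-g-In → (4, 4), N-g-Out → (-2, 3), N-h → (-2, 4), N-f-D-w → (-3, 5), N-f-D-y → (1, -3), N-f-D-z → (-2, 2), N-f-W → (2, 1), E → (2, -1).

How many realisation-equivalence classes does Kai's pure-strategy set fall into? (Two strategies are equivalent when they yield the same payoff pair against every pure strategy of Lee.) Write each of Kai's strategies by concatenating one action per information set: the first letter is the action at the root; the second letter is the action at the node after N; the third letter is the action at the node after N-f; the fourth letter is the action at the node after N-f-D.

7

Kai has 36 pure strategies: NgDw, NgDy, NgDz, NgWw, NgWy, NgWz, NhDw, NhDy, NhDz, NhWw, NhWy, NhWz, NfDw, NfDy, NfDz, NfWw, NfWy, NfWz, EgDw, EgDy, EgDz, EgWw, EgWy, EgWz, EhDw, EhDy, EhDz, EhWw, EhWy, EhWz, EfDw, EfDy, EfDz, EfWw, EfWy, EfWz. Columns: In, Out.
{NgDw, NgDy, NgDz, NgWw, NgWy, NgWz} → row (4,4) (-2,3)
{NhDw, NhDy, NhDz, NhWw, NhWy, NhWz} → row (-2,4) (-2,4)
{NfDw} → row (-3,5) (-3,5)
{NfDy} → row (1,-3) (1,-3)
{NfDz} → row (-2,2) (-2,2)
{NfWw, NfWy, NfWz} → row (2,1) (2,1)
{EgDw, EgDy, EgDz, EgWw, EgWy, EgWz, EhDw, EhDy, EhDz, EhWw, EhWy, EhWz, EfDw, EfDy, EfDz, EfWw, EfWy, EfWz} → row (2,-1) (2,-1)
That's 7 distinct rows out of 36 strategies.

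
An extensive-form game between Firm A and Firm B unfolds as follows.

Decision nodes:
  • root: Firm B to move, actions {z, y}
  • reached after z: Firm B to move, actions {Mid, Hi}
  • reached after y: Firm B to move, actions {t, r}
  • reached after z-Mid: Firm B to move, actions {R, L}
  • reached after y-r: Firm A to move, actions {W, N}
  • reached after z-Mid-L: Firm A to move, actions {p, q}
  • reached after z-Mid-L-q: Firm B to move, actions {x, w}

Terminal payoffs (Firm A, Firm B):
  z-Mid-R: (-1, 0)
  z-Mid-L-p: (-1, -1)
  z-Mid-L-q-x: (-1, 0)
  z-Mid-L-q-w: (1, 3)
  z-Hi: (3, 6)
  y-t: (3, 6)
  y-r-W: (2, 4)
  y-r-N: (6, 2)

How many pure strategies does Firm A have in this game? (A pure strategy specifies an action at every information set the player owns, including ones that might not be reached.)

Firm A owns the node after y-r with actions {W, N} — two choices.
Firm A owns the node after z-Mid-L with actions {p, q} — two choices.
A pure strategy fixes one action at each information set independently, so the count is the product 2 × 2 = 4.
(For reference, Firm B has 32 pure strategies, giving a 4×32 normal-form matrix.)

4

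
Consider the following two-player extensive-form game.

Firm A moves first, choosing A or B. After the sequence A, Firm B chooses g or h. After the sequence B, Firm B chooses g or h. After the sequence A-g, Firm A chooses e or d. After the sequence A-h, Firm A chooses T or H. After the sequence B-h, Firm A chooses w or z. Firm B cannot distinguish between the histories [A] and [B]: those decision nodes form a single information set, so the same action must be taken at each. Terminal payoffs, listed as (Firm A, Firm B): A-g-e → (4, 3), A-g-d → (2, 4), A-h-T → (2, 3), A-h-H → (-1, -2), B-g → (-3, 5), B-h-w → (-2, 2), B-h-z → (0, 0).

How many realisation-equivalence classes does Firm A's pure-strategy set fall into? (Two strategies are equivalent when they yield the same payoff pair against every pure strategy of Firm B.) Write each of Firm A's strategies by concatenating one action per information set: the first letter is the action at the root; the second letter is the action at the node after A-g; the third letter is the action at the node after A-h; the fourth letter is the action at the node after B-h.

Firm A has 16 pure strategies: AeTw, AeTz, AeHw, AeHz, AdTw, AdTz, AdHw, AdHz, BeTw, BeTz, BeHw, BeHz, BdTw, BdTz, BdHw, BdHz. Columns: g, h.
{AeTw, AeTz} → row (4,3) (2,3)
{AeHw, AeHz} → row (4,3) (-1,-2)
{AdTw, AdTz} → row (2,4) (2,3)
{AdHw, AdHz} → row (2,4) (-1,-2)
{BeTw, BeHw, BdTw, BdHw} → row (-3,5) (-2,2)
{BeTz, BeHz, BdTz, BdHz} → row (-3,5) (0,0)
That's 6 distinct rows out of 16 strategies.

6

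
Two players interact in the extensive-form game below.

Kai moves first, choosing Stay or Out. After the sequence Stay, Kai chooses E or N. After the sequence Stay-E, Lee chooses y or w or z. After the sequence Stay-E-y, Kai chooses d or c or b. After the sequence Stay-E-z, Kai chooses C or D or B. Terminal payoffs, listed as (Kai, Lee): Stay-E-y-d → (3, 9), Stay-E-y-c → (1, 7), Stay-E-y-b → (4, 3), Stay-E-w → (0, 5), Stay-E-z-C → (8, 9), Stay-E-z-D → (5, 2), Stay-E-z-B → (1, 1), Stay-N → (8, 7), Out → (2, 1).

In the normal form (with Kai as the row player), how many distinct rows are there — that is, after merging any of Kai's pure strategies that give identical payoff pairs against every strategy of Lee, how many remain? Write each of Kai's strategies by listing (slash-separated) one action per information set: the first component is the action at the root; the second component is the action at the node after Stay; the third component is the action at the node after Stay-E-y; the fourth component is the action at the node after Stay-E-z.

Kai has 36 pure strategies: Stay/E/d/C, Stay/E/d/D, Stay/E/d/B, Stay/E/c/C, Stay/E/c/D, Stay/E/c/B, Stay/E/b/C, Stay/E/b/D, Stay/E/b/B, Stay/N/d/C, Stay/N/d/D, Stay/N/d/B, Stay/N/c/C, Stay/N/c/D, Stay/N/c/B, Stay/N/b/C, Stay/N/b/D, Stay/N/b/B, Out/E/d/C, Out/E/d/D, Out/E/d/B, Out/E/c/C, Out/E/c/D, Out/E/c/B, Out/E/b/C, Out/E/b/D, Out/E/b/B, Out/N/d/C, Out/N/d/D, Out/N/d/B, Out/N/c/C, Out/N/c/D, Out/N/c/B, Out/N/b/C, Out/N/b/D, Out/N/b/B. Columns: y, w, z.
{Stay/E/d/C} → row (3,9) (0,5) (8,9)
{Stay/E/d/D} → row (3,9) (0,5) (5,2)
{Stay/E/d/B} → row (3,9) (0,5) (1,1)
{Stay/E/c/C} → row (1,7) (0,5) (8,9)
{Stay/E/c/D} → row (1,7) (0,5) (5,2)
{Stay/E/c/B} → row (1,7) (0,5) (1,1)
{Stay/E/b/C} → row (4,3) (0,5) (8,9)
{Stay/E/b/D} → row (4,3) (0,5) (5,2)
{Stay/E/b/B} → row (4,3) (0,5) (1,1)
{Stay/N/d/C, Stay/N/d/D, Stay/N/d/B, Stay/N/c/C, Stay/N/c/D, Stay/N/c/B, Stay/N/b/C, Stay/N/b/D, Stay/N/b/B} → row (8,7) (8,7) (8,7)
{Out/E/d/C, Out/E/d/D, Out/E/d/B, Out/E/c/C, Out/E/c/D, Out/E/c/B, Out/E/b/C, Out/E/b/D, Out/E/b/B, Out/N/d/C, Out/N/d/D, Out/N/d/B, Out/N/c/C, Out/N/c/D, Out/N/c/B, Out/N/b/C, Out/N/b/D, Out/N/b/B} → row (2,1) (2,1) (2,1)
That's 11 distinct rows out of 36 strategies.

11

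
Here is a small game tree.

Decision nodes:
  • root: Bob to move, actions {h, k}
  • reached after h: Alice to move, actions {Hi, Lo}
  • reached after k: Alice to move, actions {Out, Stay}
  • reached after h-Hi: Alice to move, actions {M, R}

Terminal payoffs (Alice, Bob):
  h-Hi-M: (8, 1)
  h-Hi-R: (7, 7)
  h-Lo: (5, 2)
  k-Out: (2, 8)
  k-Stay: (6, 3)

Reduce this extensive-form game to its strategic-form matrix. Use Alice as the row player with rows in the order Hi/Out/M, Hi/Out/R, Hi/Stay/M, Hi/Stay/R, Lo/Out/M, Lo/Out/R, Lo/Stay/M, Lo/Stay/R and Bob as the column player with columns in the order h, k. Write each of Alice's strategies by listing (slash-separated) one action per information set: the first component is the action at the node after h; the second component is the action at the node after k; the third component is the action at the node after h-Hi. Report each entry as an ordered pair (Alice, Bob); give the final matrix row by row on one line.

Row Hi/Out/M: h→(8,1), k→(2,8)
Row Hi/Out/R: h→(7,7), k→(2,8)
Row Hi/Stay/M: h→(8,1), k→(6,3)
Row Hi/Stay/R: h→(7,7), k→(6,3)
Row Lo/Out/M: h→(5,2), k→(2,8)
Row Lo/Out/R: h→(5,2), k→(2,8)
Row Lo/Stay/M: h→(5,2), k→(6,3)
Row Lo/Stay/R: h→(5,2), k→(6,3)

Hi/Out/M: (8,1) (2,8) | Hi/Out/R: (7,7) (2,8) | Hi/Stay/M: (8,1) (6,3) | Hi/Stay/R: (7,7) (6,3) | Lo/Out/M: (5,2) (2,8) | Lo/Out/R: (5,2) (2,8) | Lo/Stay/M: (5,2) (6,3) | Lo/Stay/R: (5,2) (6,3)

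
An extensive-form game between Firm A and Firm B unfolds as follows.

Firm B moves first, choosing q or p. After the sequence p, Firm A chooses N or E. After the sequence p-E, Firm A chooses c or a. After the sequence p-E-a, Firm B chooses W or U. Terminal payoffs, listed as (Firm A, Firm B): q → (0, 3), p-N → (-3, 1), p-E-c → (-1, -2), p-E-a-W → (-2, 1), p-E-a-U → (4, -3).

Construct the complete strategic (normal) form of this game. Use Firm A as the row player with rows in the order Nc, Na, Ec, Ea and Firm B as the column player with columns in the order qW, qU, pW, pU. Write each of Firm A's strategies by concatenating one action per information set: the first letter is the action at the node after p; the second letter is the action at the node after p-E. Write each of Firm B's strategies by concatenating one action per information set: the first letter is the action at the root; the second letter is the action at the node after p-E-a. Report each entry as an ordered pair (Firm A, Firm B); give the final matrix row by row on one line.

Nc: (0,3) (0,3) (-3,1) (-3,1) | Na: (0,3) (0,3) (-3,1) (-3,1) | Ec: (0,3) (0,3) (-1,-2) (-1,-2) | Ea: (0,3) (0,3) (-2,1) (4,-3)

           qW       qU       pW       pU
  Nc    (0,3)    (0,3)   (-3,1)   (-3,1)
  Na    (0,3)    (0,3)   (-3,1)   (-3,1)
  Ec    (0,3)    (0,3)  (-1,-2)  (-1,-2)
  Ea    (0,3)    (0,3)   (-2,1)   (4,-3)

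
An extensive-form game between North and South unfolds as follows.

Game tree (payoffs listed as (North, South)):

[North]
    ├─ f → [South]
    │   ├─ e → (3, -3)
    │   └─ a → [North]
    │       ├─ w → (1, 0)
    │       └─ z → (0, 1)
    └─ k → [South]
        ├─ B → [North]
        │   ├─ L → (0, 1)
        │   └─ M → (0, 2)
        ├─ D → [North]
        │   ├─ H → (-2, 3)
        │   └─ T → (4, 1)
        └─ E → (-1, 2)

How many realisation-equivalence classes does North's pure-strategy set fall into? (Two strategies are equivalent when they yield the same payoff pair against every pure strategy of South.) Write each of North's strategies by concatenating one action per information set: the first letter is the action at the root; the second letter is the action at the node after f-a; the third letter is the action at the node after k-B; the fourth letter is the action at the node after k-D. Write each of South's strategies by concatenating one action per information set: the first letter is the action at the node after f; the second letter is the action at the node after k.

North has 16 pure strategies: fwLH, fwLT, fwMH, fwMT, fzLH, fzLT, fzMH, fzMT, kwLH, kwLT, kwMH, kwMT, kzLH, kzLT, kzMH, kzMT. Columns: eB, eD, eE, aB, aD, aE.
{fwLH, fwLT, fwMH, fwMT} → row (3,-3) (3,-3) (3,-3) (1,0) (1,0) (1,0)
{fzLH, fzLT, fzMH, fzMT} → row (3,-3) (3,-3) (3,-3) (0,1) (0,1) (0,1)
{kwLH, kzLH} → row (0,1) (-2,3) (-1,2) (0,1) (-2,3) (-1,2)
{kwLT, kzLT} → row (0,1) (4,1) (-1,2) (0,1) (4,1) (-1,2)
{kwMH, kzMH} → row (0,2) (-2,3) (-1,2) (0,2) (-2,3) (-1,2)
{kwMT, kzMT} → row (0,2) (4,1) (-1,2) (0,2) (4,1) (-1,2)
That's 6 distinct rows out of 16 strategies.

6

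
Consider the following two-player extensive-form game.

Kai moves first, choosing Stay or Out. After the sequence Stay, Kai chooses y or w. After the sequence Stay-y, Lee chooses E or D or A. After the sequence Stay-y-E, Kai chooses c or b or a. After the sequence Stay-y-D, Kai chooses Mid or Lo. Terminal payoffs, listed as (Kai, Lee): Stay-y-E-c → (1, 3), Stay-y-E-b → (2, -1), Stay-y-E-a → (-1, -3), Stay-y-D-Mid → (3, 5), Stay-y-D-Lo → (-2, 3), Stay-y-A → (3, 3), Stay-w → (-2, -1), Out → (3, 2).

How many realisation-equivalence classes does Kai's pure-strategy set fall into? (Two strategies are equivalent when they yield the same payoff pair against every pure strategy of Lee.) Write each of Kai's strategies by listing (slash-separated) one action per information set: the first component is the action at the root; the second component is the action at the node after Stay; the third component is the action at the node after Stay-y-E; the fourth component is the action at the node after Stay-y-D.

8

Kai has 24 pure strategies: Stay/y/c/Mid, Stay/y/c/Lo, Stay/y/b/Mid, Stay/y/b/Lo, Stay/y/a/Mid, Stay/y/a/Lo, Stay/w/c/Mid, Stay/w/c/Lo, Stay/w/b/Mid, Stay/w/b/Lo, Stay/w/a/Mid, Stay/w/a/Lo, Out/y/c/Mid, Out/y/c/Lo, Out/y/b/Mid, Out/y/b/Lo, Out/y/a/Mid, Out/y/a/Lo, Out/w/c/Mid, Out/w/c/Lo, Out/w/b/Mid, Out/w/b/Lo, Out/w/a/Mid, Out/w/a/Lo. Columns: E, D, A.
{Stay/y/c/Mid} → row (1,3) (3,5) (3,3)
{Stay/y/c/Lo} → row (1,3) (-2,3) (3,3)
{Stay/y/b/Mid} → row (2,-1) (3,5) (3,3)
{Stay/y/b/Lo} → row (2,-1) (-2,3) (3,3)
{Stay/y/a/Mid} → row (-1,-3) (3,5) (3,3)
{Stay/y/a/Lo} → row (-1,-3) (-2,3) (3,3)
{Stay/w/c/Mid, Stay/w/c/Lo, Stay/w/b/Mid, Stay/w/b/Lo, Stay/w/a/Mid, Stay/w/a/Lo} → row (-2,-1) (-2,-1) (-2,-1)
{Out/y/c/Mid, Out/y/c/Lo, Out/y/b/Mid, Out/y/b/Lo, Out/y/a/Mid, Out/y/a/Lo, Out/w/c/Mid, Out/w/c/Lo, Out/w/b/Mid, Out/w/b/Lo, Out/w/a/Mid, Out/w/a/Lo} → row (3,2) (3,2) (3,2)
That's 8 distinct rows out of 24 strategies.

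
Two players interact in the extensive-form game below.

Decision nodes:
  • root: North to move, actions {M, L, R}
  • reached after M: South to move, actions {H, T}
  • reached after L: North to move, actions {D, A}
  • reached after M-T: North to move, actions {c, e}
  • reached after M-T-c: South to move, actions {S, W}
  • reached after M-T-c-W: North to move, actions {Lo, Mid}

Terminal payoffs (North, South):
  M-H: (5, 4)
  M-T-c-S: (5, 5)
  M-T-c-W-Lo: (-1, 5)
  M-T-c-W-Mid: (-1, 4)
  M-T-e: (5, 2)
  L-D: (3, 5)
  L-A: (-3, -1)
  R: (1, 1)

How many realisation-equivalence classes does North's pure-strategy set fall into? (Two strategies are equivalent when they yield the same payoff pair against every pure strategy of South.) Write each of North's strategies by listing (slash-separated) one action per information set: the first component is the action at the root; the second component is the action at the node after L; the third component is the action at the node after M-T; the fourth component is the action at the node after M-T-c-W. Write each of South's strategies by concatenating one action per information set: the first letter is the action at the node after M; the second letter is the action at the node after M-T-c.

North has 24 pure strategies: M/D/c/Lo, M/D/c/Mid, M/D/e/Lo, M/D/e/Mid, M/A/c/Lo, M/A/c/Mid, M/A/e/Lo, M/A/e/Mid, L/D/c/Lo, L/D/c/Mid, L/D/e/Lo, L/D/e/Mid, L/A/c/Lo, L/A/c/Mid, L/A/e/Lo, L/A/e/Mid, R/D/c/Lo, R/D/c/Mid, R/D/e/Lo, R/D/e/Mid, R/A/c/Lo, R/A/c/Mid, R/A/e/Lo, R/A/e/Mid. Columns: HS, HW, TS, TW.
{M/D/c/Lo, M/A/c/Lo} → row (5,4) (5,4) (5,5) (-1,5)
{M/D/c/Mid, M/A/c/Mid} → row (5,4) (5,4) (5,5) (-1,4)
{M/D/e/Lo, M/D/e/Mid, M/A/e/Lo, M/A/e/Mid} → row (5,4) (5,4) (5,2) (5,2)
{L/D/c/Lo, L/D/c/Mid, L/D/e/Lo, L/D/e/Mid} → row (3,5) (3,5) (3,5) (3,5)
{L/A/c/Lo, L/A/c/Mid, L/A/e/Lo, L/A/e/Mid} → row (-3,-1) (-3,-1) (-3,-1) (-3,-1)
{R/D/c/Lo, R/D/c/Mid, R/D/e/Lo, R/D/e/Mid, R/A/c/Lo, R/A/c/Mid, R/A/e/Lo, R/A/e/Mid} → row (1,1) (1,1) (1,1) (1,1)
That's 6 distinct rows out of 24 strategies.

6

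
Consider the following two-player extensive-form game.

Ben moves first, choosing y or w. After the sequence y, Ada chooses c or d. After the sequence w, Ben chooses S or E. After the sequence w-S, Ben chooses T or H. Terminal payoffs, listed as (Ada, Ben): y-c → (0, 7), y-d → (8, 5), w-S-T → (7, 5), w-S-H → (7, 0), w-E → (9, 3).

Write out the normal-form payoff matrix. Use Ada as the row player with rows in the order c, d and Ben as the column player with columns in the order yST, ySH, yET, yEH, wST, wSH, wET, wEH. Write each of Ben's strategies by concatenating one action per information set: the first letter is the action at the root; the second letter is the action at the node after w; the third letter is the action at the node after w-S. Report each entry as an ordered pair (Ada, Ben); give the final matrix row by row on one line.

Row c: yST→(0,7), ySH→(0,7), yET→(0,7), yEH→(0,7), wST→(7,5), wSH→(7,0), wET→(9,3), wEH→(9,3)
Row d: yST→(8,5), ySH→(8,5), yET→(8,5), yEH→(8,5), wST→(7,5), wSH→(7,0), wET→(9,3), wEH→(9,3)

c: (0,7) (0,7) (0,7) (0,7) (7,5) (7,0) (9,3) (9,3) | d: (8,5) (8,5) (8,5) (8,5) (7,5) (7,0) (9,3) (9,3)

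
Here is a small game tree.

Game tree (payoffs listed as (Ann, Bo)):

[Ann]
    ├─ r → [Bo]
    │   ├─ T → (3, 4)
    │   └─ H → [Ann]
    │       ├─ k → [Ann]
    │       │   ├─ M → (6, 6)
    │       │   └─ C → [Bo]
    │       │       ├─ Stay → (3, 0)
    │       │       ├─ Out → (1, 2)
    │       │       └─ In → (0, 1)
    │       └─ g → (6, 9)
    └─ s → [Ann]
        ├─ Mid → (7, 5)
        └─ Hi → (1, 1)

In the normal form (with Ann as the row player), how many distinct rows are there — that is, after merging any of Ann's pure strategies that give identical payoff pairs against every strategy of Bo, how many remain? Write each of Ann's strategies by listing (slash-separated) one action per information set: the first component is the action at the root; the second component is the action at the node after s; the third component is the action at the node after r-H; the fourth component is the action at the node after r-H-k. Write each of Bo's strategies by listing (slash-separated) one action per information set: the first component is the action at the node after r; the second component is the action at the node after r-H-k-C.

Ann has 16 pure strategies: r/Mid/k/M, r/Mid/k/C, r/Mid/g/M, r/Mid/g/C, r/Hi/k/M, r/Hi/k/C, r/Hi/g/M, r/Hi/g/C, s/Mid/k/M, s/Mid/k/C, s/Mid/g/M, s/Mid/g/C, s/Hi/k/M, s/Hi/k/C, s/Hi/g/M, s/Hi/g/C. Columns: T/Stay, T/Out, T/In, H/Stay, H/Out, H/In.
{r/Mid/k/M, r/Hi/k/M} → row (3,4) (3,4) (3,4) (6,6) (6,6) (6,6)
{r/Mid/k/C, r/Hi/k/C} → row (3,4) (3,4) (3,4) (3,0) (1,2) (0,1)
{r/Mid/g/M, r/Mid/g/C, r/Hi/g/M, r/Hi/g/C} → row (3,4) (3,4) (3,4) (6,9) (6,9) (6,9)
{s/Mid/k/M, s/Mid/k/C, s/Mid/g/M, s/Mid/g/C} → row (7,5) (7,5) (7,5) (7,5) (7,5) (7,5)
{s/Hi/k/M, s/Hi/k/C, s/Hi/g/M, s/Hi/g/C} → row (1,1) (1,1) (1,1) (1,1) (1,1) (1,1)
That's 5 distinct rows out of 16 strategies.

5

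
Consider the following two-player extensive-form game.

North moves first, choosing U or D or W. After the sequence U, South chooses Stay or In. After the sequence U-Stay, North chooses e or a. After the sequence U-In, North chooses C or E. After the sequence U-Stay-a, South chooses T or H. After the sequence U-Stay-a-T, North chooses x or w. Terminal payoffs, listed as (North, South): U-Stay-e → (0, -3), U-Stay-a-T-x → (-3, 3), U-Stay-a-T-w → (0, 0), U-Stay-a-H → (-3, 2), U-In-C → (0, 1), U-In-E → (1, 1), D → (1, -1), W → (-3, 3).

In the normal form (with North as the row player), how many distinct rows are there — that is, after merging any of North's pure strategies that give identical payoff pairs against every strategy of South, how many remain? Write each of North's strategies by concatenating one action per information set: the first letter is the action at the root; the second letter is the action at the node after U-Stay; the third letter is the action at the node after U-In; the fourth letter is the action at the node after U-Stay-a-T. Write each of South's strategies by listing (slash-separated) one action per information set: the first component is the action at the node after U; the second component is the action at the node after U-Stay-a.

North has 24 pure strategies: UeCx, UeCw, UeEx, UeEw, UaCx, UaCw, UaEx, UaEw, DeCx, DeCw, DeEx, DeEw, DaCx, DaCw, DaEx, DaEw, WeCx, WeCw, WeEx, WeEw, WaCx, WaCw, WaEx, WaEw. Columns: Stay/T, Stay/H, In/T, In/H.
{UeCx, UeCw} → row (0,-3) (0,-3) (0,1) (0,1)
{UeEx, UeEw} → row (0,-3) (0,-3) (1,1) (1,1)
{UaCx} → row (-3,3) (-3,2) (0,1) (0,1)
{UaCw} → row (0,0) (-3,2) (0,1) (0,1)
{UaEx} → row (-3,3) (-3,2) (1,1) (1,1)
{UaEw} → row (0,0) (-3,2) (1,1) (1,1)
{DeCx, DeCw, DeEx, DeEw, DaCx, DaCw, DaEx, DaEw} → row (1,-1) (1,-1) (1,-1) (1,-1)
{WeCx, WeCw, WeEx, WeEw, WaCx, WaCw, WaEx, WaEw} → row (-3,3) (-3,3) (-3,3) (-3,3)
That's 8 distinct rows out of 24 strategies.

8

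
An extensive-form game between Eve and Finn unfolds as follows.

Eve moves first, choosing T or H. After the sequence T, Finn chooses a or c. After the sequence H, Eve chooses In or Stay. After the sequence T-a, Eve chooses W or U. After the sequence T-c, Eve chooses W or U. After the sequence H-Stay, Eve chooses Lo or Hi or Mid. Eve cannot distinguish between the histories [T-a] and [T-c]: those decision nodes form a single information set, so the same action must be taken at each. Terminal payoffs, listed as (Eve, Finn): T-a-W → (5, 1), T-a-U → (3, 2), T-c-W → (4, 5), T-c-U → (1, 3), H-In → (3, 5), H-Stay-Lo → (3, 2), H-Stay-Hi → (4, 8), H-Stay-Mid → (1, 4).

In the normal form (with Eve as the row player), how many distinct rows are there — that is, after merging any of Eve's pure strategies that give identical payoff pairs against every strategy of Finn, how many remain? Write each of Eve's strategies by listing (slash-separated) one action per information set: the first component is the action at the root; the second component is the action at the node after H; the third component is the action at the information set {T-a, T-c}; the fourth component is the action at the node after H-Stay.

Eve has 24 pure strategies: T/In/W/Lo, T/In/W/Hi, T/In/W/Mid, T/In/U/Lo, T/In/U/Hi, T/In/U/Mid, T/Stay/W/Lo, T/Stay/W/Hi, T/Stay/W/Mid, T/Stay/U/Lo, T/Stay/U/Hi, T/Stay/U/Mid, H/In/W/Lo, H/In/W/Hi, H/In/W/Mid, H/In/U/Lo, H/In/U/Hi, H/In/U/Mid, H/Stay/W/Lo, H/Stay/W/Hi, H/Stay/W/Mid, H/Stay/U/Lo, H/Stay/U/Hi, H/Stay/U/Mid. Columns: a, c.
{T/In/W/Lo, T/In/W/Hi, T/In/W/Mid, T/Stay/W/Lo, T/Stay/W/Hi, T/Stay/W/Mid} → row (5,1) (4,5)
{T/In/U/Lo, T/In/U/Hi, T/In/U/Mid, T/Stay/U/Lo, T/Stay/U/Hi, T/Stay/U/Mid} → row (3,2) (1,3)
{H/In/W/Lo, H/In/W/Hi, H/In/W/Mid, H/In/U/Lo, H/In/U/Hi, H/In/U/Mid} → row (3,5) (3,5)
{H/Stay/W/Lo, H/Stay/U/Lo} → row (3,2) (3,2)
{H/Stay/W/Hi, H/Stay/U/Hi} → row (4,8) (4,8)
{H/Stay/W/Mid, H/Stay/U/Mid} → row (1,4) (1,4)
That's 6 distinct rows out of 24 strategies.

6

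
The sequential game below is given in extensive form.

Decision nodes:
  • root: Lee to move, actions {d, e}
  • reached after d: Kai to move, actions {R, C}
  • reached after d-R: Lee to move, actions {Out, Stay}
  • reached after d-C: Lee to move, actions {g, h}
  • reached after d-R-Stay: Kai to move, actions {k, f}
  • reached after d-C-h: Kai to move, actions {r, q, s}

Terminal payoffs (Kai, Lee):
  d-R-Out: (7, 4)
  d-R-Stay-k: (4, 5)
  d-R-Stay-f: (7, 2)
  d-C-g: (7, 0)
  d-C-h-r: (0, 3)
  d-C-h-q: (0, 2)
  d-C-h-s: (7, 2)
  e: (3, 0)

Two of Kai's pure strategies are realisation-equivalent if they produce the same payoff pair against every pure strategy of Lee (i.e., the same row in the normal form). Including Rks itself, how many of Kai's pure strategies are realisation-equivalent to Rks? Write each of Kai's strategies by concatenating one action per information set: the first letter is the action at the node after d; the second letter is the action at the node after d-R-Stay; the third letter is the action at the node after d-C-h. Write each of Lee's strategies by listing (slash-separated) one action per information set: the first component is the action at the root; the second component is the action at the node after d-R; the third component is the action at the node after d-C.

Row for Rks (columns d/Out/g, d/Out/h, d/Stay/g, d/Stay/h, e/Out/g, e/Out/h, e/Stay/g, e/Stay/h): (7,4) (7,4) (4,5) (4,5) (3,0) (3,0) (3,0) (3,0).
Under Rks, Kai's choice at the node after d-C-h can never be reached regardless of what Lee does, so varying those choices leaves every outcome unchanged.
Holding the reachable choices fixed and varying the unreachable one freely already gives 3 equivalent strategies.
No other strategy reproduces this row, so those 3 are the full class: Rkr, Rkq, Rks.

3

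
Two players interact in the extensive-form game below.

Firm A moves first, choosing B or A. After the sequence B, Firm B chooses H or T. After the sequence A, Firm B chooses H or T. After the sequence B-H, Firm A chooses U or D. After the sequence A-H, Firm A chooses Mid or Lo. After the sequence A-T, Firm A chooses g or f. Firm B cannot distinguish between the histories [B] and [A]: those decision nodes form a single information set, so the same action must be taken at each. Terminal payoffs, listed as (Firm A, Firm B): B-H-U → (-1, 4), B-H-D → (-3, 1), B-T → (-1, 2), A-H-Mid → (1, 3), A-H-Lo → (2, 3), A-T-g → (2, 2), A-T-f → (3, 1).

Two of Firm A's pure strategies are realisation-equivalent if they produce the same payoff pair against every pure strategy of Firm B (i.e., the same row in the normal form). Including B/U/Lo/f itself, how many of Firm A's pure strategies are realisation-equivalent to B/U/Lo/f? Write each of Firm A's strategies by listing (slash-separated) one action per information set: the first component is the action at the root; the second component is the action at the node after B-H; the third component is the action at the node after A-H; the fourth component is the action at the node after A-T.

Row for B/U/Lo/f (columns H, T): (-1,4) (-1,2).
Under B/U/Lo/f, Firm A's choice at the node after A-H and at the node after A-T can never be reached regardless of what Firm B does, so varying those choices leaves every outcome unchanged.
Holding the reachable choices fixed and varying the unreachable ones freely already gives 2 × 2 = 4 equivalent strategies.
No other strategy reproduces this row, so those 4 are the full class: B/U/Mid/g, B/U/Mid/f, B/U/Lo/g, B/U/Lo/f.

4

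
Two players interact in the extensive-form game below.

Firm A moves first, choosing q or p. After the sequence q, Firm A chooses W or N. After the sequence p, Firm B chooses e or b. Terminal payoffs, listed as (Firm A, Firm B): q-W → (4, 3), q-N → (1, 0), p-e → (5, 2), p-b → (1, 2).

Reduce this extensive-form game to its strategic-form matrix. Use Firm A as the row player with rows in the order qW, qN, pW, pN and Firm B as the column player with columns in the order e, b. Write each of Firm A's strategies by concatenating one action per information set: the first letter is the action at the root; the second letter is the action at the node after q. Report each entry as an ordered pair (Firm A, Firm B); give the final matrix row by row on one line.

Row qW: e→(4,3), b→(4,3)
Row qN: e→(1,0), b→(1,0)
Row pW: e→(5,2), b→(1,2)
Row pN: e→(5,2), b→(1,2)

qW: (4,3) (4,3) | qN: (1,0) (1,0) | pW: (5,2) (1,2) | pN: (5,2) (1,2)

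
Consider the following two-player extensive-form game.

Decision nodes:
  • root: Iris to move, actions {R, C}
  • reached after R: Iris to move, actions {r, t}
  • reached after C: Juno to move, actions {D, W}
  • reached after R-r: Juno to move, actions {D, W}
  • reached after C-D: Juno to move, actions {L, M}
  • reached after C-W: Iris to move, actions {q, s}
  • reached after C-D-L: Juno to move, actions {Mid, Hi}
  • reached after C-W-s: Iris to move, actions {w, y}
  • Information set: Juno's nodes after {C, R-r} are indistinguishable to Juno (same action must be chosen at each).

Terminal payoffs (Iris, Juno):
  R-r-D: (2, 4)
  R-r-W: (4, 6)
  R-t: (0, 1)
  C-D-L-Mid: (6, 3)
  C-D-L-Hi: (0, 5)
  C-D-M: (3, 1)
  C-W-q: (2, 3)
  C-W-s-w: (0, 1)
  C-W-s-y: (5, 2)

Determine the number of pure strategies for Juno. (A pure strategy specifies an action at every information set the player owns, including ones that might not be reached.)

8

Juno owns the information set {C, R-r} with actions {D, W} — two choices.
Juno owns the node after C-D with actions {L, M} — two choices.
Juno owns the node after C-D-L with actions {Mid, Hi} — two choices.
A pure strategy fixes one action at each information set independently, so the count is the product 2 × 2 × 2 = 8.
(For reference, Iris has 16 pure strategies, giving a 8×16 normal-form matrix.)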